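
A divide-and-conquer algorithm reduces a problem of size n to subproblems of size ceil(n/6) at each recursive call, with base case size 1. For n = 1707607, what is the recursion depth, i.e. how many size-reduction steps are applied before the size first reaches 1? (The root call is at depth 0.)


Each step divides the size by 6 (rounding up); after k steps the size is ceil(n/6^k), which equals 1 exactly when 6^k >= n.
So the depth is the smallest k with 6^k >= 1707607, i.e. ceil(log_6(1707607)).
6^8 = 1679616 < 1707607 <= 10077696 = 6^9
Recursion depth = 9


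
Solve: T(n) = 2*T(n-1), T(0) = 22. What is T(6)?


Unrolling:
T(6) = 2*T(5) = 2^2*T(4) = ... = 2^6*T(0)
= 2^6 * 22
= 64 * 22 = 1408


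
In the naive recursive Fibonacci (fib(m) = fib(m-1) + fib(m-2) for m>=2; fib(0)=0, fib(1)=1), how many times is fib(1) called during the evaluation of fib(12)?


Let N(m) = number of times fib(m) is called while evaluating fib(12).
N(12) = 1 (the initial call).
N(11) = 1 (only fib(12) calls it).
For 1 <= m <= 10: fib(m) is called by fib(m+1) and fib(m+2), so
  N(m) = N(m+1) + N(m+2).
fib(0) is called only by fib(2), so N(0) = N(2).
Walk down from m=12:
  N(12)=1, N(11)=1, N(10)=2, N(9)=3, N(8)=5, N(7)=8, N(6)=13, N(5)=21, N(4)=34, N(3)=55, N(2)=89, N(1)=144
N(1) = 144


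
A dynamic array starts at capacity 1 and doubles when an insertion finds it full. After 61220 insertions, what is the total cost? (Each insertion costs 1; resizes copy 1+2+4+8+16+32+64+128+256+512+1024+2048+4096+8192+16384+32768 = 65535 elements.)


Insertion cost: 61220 (one per element)
Resizes occur just before inserting elements 2, 3, 5, 9, ...
Elements copied at each resize: 1 + 2 + 4 + 8 + 16 + 32 + 64 + 128 + 256 + 512 + 1024 + 2048 + 4096 + 8192 + 16384 + 32768
Sum of copies = 65535 (geometric series: 2^k - 1)
Total = 61220 + 65535 = 126755


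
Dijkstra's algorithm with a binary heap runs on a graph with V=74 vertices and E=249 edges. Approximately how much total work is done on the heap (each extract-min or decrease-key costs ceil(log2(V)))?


Dijkstra with a binary heap: each vertex is extracted once, each edge may relax once.
Each heap operation costs O(log V).
V + E = 74 + 249 = 323
ceil(log2(74)) = 7 (since 2^6 = 64 < 74 <= 128 = 2^7)
Total heap work = (V+E) * ceil(log2(V)) = 323 * 7 = 2261


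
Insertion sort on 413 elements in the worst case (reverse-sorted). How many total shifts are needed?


In the worst case (reverse-sorted), each element shifts past all previous:
  Element 1: 1 shifts
  Element 2: 2 shifts
  Element 3: 3 shifts
  Element 4: 4 shifts
  Element 5: 5 shifts
  ...
  Element 412: 412 shifts
Total = 1 + 2 + ... + 412
= 413*(413-1)/2 = 85078


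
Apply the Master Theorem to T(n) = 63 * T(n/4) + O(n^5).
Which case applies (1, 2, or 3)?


The Master Theorem: T(n) = a*T(n/b) + O(n^c)
  a = 63, b = 4, c = 5
log_b(a) = log_4(63) ~ 2.989
Compare b^c with a: 4^5 = 1024 > 63, so c > log_b(a).
Since c > log_b(a), Case 3 applies.
T(n) = O(n^5)
Master Theorem case = 3


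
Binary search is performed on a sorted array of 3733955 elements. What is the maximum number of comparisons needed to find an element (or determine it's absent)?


Binary search halves the search space each comparison:
  Step 1: search space = 3733955 -> 1866977
  Step 2: search space = 1866977 -> 933488
  Step 3: search space = 933488 -> 466744
  Step 4: search space = 466744 -> 233372
  Step 5: search space = 233372 -> 116686
  Step 6: search space = 116686 -> 58343
  Step 7: search space = 58343 -> 29171
  Step 8: search space = 29171 -> 14585
  Step 9: search space = 14585 -> 7292
  Step 10: search space = 7292 -> 3646
  Step 11: search space = 3646 -> 1823
  Step 12: search space = 1823 -> 911
  Step 13: search space = 911 -> 455
  Step 14: search space = 455 -> 227
  Step 15: search space = 227 -> 113
  Step 16: search space = 113 -> 56
  Step 17: search space = 56 -> 28
  Step 18: search space = 28 -> 14
  Step 19: search space = 14 -> 7
  Step 20: search space = 7 -> 3
  Step 21: search space = 3 -> 1
  Step 22: search space = 1 (final check)
Maximum comparisons = floor(log2(3733955)) + 1 = 21 + 1 = 22


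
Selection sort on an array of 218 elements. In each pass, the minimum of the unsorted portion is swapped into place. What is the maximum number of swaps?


Selection sort performs one swap per pass:
  Pass 1: find min in positions 0 to 217, swap with position 0
  Pass 2: find min in positions 1 to 217, swap with position 1
  Pass 3: find min in positions 2 to 217, swap with position 2
  Pass 4: find min in positions 3 to 217, swap with position 3
  Pass 5: find min in positions 4 to 217, swap with position 4
  ... (212 more passes)
Total passes (and swaps) = n - 1 = 218 - 1 = 217


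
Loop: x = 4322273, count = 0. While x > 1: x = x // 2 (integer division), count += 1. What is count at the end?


The variable x halves each step:
x = 4322273 -> 2161136 -> 1080568 -> 540284 -> 270142 -> 135071 -> 67535 -> 33767 -> 16883 -> 8441 -> 4220 -> 2110 -> 1055 -> 527 -> 263 -> 131 -> 65 -> 32 -> 16 -> 8 -> 4 -> 2 -> 1
Number of halvings = floor(log2(4322273)) = 22


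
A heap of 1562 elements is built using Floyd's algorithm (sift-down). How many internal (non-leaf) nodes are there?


Leaf nodes occupy roughly half the array.
Sift-down is called for each internal node, starting from the last one.
Internal nodes = floor(n/2) = floor(1562/2) = 781


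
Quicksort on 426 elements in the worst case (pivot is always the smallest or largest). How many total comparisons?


In the worst case, each partition step picks the worst pivot:
  Partition 1: 425 comparisons (n-1 elements to compare)
  Partition 2: 424 comparisons
  Partition 3: 423 comparisons
  Partition 4: 422 comparisons
  Partition 5: 421 comparisons
  ...
  Last partition: 0 comparisons
Total = (n-1) + (n-2) + ... + 1 + 0 = n*(n-1)/2
= 426*425/2 = 90525


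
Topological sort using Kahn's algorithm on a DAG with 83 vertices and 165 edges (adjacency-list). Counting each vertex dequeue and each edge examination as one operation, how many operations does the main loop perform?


Kahn's algorithm:
  1. Compute in-degrees: O(V + E)
  2. Process queue: each vertex dequeued once (O(V))
     each edge examined once (O(E))
Total = V + E = 83 + 165 = 248


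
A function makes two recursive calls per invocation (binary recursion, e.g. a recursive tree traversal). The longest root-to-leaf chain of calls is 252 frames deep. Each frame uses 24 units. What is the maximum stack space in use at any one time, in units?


Binary recursion: the two calls run one after the other, so only one root-to-leaf chain of frames is on the stack at a time.
Maximum depth (longest chain) = 252 frames
Each frame = 24 units
Max stack space = 252 * 24 = 6048


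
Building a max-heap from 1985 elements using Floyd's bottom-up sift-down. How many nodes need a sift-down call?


In a heap of 1985 elements (0-indexed array):
  Last element index: 1984
  Parent of last element: floor((1984 - 1) / 2) = 991
  Internal nodes: indices 0 to 991
  Count = floor(1985/2) = 992


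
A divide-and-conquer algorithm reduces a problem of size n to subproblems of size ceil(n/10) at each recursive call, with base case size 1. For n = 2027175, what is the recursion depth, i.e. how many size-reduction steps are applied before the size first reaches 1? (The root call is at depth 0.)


Each step divides the size by 10 (rounding up); after k steps the size is ceil(n/10^k), which equals 1 exactly when 10^k >= n.
So the depth is the smallest k with 10^k >= 2027175, i.e. ceil(log_10(2027175)).
10^6 = 1000000 < 2027175 <= 10000000 = 10^7
Recursion depth = 7


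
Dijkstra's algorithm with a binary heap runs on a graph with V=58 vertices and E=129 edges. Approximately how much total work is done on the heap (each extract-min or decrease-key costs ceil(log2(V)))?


Dijkstra with a binary heap: each vertex is extracted once, each edge may relax once.
Each heap operation costs O(log V).
V + E = 58 + 129 = 187
ceil(log2(58)) = 6 (since 2^5 = 32 < 58 <= 64 = 2^6)
Total heap work = (V+E) * ceil(log2(V)) = 187 * 6 = 1122


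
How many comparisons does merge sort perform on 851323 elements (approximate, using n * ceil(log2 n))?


Recursion depth: ceil(log2(851323)) = 20
Each recursion level merges n = 851323 elements
Total = 851323 * 20 = 17026460


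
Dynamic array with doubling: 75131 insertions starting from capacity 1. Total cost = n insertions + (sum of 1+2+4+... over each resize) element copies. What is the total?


n = 75131
Insertion costs: 75131
Resizes copy 1, 2, 4, ... up to the largest power of 2 that is <= n-1 = 75130, i.e. 65536.
Copy costs = 1 + 2 + 4 + 8 + 16 + 32 + 64 + 128 + 256 + 512 + 1024 + 2048 + 4096 + 8192 + 16384 + 32768 + 65536 = 131071
Total = 75131 + 131071 = 206202


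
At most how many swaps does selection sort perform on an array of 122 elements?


Each of the 121 passes places one element in its final position.
Pass 1: swap minimum into position 0
Pass 2: swap minimum of remaining into position 1
...
Pass 121: last two elements, one swap
Maximum swaps = 122 - 1 = 121


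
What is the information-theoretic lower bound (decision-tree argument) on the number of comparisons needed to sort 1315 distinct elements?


A binary decision tree of height h has at most 2^h leaves and needs at least n! of them, so h >= ceil(log2(n!)).
1315! is far too large to multiply out, so use Stirling's series:
  ln(n!) ~ n ln n - n + (1/2) ln(2 pi n) + 1/(12n)  (error below 1/(360 n^3), negligible here)
  ln(1315) = 7.1815919
  n ln n = 1315 * 7.1815919 = 9443.7933
  (1/2) ln(2 pi * 1315) = (1/2) ln(8262.3887) = 4.5097
  1/(12*1315) = 0.0001
  ln(1315!) ~ 9443.7933 - 1315 + 4.5097 + 0.0001 = 8133.3031
Convert to base 2: log2(1315!) = 8133.3031 / ln 2 = 8133.3031 / 0.69314718 = 11733.8761
ceil(11733.8761) = 11734


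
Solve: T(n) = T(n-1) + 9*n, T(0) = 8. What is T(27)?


Expanding the recurrence:
T(27) = T(26) + 9*27
       = T(25) + 9*26 + 9*27
       ...
       = T(0) + 9*(1 + 2 + ... + 27)
       = 8 + 9 * 27*28/2
       = 8 + 9 * 378
       = 8 + 3402 = 3410


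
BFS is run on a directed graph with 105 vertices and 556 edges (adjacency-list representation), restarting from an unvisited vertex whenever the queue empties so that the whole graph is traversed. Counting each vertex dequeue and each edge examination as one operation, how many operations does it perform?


A full BFS traversal dequeues each vertex exactly once and examines each directed edge exactly once.
V = 105 (vertex processing cost)
E = 556 (edge examination cost)
Total operations proportional to V + E = 105 + 556 = 661


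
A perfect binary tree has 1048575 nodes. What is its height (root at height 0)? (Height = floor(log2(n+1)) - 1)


For a perfect binary tree of height h: n = 2^(h+1) - 1, so h = log2(n+1) - 1.
  n + 1 = 1048576 = 2^20
  log2(1048576) = 20
  height = 20 - 1 = 19


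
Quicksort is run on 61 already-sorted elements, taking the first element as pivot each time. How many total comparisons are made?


Sum of comparisons per partition:
60 + 59 + ... + 1 + 0
= 61 * (61 - 1) / 2
= 61 * 60 / 2
= 1830


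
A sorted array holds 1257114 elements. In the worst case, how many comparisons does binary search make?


Halving sequence: 1257114 -> 628557 -> 314278 -> 157139 -> 78569 -> 39284 -> 19642 -> 9821 -> 4910 -> 2455 -> 1227 -> 613 -> 306 -> 153 -> 76 -> 38 -> 19 -> 9 -> 4 -> 2 -> 1
Number of halvings = 20
Max comparisons = 20 + 1 = 21


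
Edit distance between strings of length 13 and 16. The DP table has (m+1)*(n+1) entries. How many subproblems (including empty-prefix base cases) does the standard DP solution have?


The table includes base cases (empty prefixes).
Rows: (m+1) = 14
Columns: (n+1) = 17
Total = 14 * 17 = 238


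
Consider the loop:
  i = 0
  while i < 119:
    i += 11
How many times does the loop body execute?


Starting at i = 0, each iteration adds 11.
Iterations until i >= 119:
  Iteration 1: i = 0 -> i = 11
  Iteration 2: i = 11 -> i = 22
  Iteration 3: i = 22 -> i = 33
  Iteration 4: i = 33 -> i = 44
  Iteration 5: i = 44 -> i = 55
  Iteration 6: i = 55 -> i = 66
  Iteration 7: i = 66 -> i = 77
  Iteration 8: i = 77 -> i = 88
  ... continuing ...
Total iterations = ceil(119/11) = 11


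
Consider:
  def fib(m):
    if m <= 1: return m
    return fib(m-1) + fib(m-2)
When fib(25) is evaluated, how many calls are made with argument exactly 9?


Let N(m) = number of times fib(m) is called while evaluating fib(25).
N(25) = 1 (the initial call).
N(24) = 1 (only fib(25) calls it).
For 1 <= m <= 23: fib(m) is called by fib(m+1) and fib(m+2), so
  N(m) = N(m+1) + N(m+2).
fib(0) is called only by fib(2), so N(0) = N(2).
Walk down from m=25:
  N(25)=1, N(24)=1, N(23)=2, N(22)=3, N(21)=5, N(20)=8, N(19)=13, N(18)=21, N(17)=34, N(16)=55, N(15)=89, N(14)=144, N(13)=233, N(12)=377, N(11)=610, N(10)=987, N(9)=1597
N(9) = 1597


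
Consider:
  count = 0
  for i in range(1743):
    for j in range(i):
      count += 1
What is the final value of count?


For each i, the inner loop runs i times:
  i=0: inner runs 0 times
  i=1: inner runs 1 time
  i=2: inner runs 2 times
  i=3: inner runs 3 times
  i=4: inner runs 4 times
  i=5: inner runs 5 times
  i=6: inner runs 6 times
  i=7: inner runs 7 times
  ...
Total = 0 + 1 + 2 + ... + 1742 = 1743*(1743-1)/2 = 1518153


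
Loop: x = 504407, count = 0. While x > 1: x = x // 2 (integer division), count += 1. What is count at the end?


The variable x halves each step:
x = 504407 -> 252203 -> 126101 -> 63050 -> 31525 -> 15762 -> 7881 -> 3940 -> 1970 -> 985 -> 492 -> 246 -> 123 -> 61 -> 30 -> 15 -> 7 -> 3 -> 1
Number of halvings = floor(log2(504407)) = 18


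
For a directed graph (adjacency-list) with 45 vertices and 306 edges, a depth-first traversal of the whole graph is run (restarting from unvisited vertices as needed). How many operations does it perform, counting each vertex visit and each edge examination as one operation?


A full DFS traversal visits each vertex once and examines each edge once.
V = 45
E = 306
Sum = 45 + 306 = 351


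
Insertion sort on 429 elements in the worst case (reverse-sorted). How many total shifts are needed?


In the worst case (reverse-sorted), each element shifts past all previous:
  Element 1: 1 shifts
  Element 2: 2 shifts
  Element 3: 3 shifts
  Element 4: 4 shifts
  Element 5: 5 shifts
  ...
  Element 428: 428 shifts
Total = 1 + 2 + ... + 428
= 429*(429-1)/2 = 91806


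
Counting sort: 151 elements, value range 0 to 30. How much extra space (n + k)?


n = 151 (output array)
k = 31 (count array for 31 distinct values)
Extra space = 151 + 31 = 182


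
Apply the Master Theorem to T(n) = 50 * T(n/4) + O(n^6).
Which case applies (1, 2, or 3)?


The Master Theorem: T(n) = a*T(n/b) + O(n^c)
  a = 50, b = 4, c = 6
log_b(a) = log_4(50) ~ 2.822
Compare b^c with a: 4^6 = 4096 > 50, so c > log_b(a).
Since c > log_b(a), Case 3 applies.
T(n) = O(n^6)
Master Theorem case = 3


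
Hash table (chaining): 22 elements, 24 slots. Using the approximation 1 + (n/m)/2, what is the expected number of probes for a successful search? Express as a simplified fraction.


Computing expected probes:
alpha = 22/24
= 1 + alpha/2
= 1 + 22/(2*24)
= (2*24 + 22) / (2*24)
= 70/48 = 35/24


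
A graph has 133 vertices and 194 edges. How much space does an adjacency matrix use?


Adjacency matrix: V x V grid of entries
Space = V^2 = 133^2 = 133 * 133 = 17689


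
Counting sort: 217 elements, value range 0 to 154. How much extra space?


n = 217 (output array)
k = 155 (count array for 155 distinct values)
Extra space = 217 + 155 = 372


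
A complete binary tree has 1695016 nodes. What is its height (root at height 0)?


In a complete binary tree, level k holds nodes 2^k .. 2^(k+1)-1 (1-indexed).
Height = floor(log2(n)) = floor(log2(1695016)) = 20
Check: 2^20 = 1048576 <= 1695016 < 2097152 = 2^21


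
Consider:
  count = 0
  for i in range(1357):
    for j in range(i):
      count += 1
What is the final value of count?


For each i, the inner loop runs i times:
  i=0: inner runs 0 times
  i=1: inner runs 1 time
  i=2: inner runs 2 times
  i=3: inner runs 3 times
  i=4: inner runs 4 times
  i=5: inner runs 5 times
  i=6: inner runs 6 times
  i=7: inner runs 7 times
  ...
Total = 0 + 1 + 2 + ... + 1356 = 1357*(1357-1)/2 = 920046


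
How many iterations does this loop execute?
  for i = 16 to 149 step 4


The loop variable i takes values starting at 16 and increments by 4 each iteration.
Sequence: i = 16, 20, 24, 28, 32, 36, 40, 44, 48, ...
The upper bound 149 is inclusive, so the count is floor((last - first) / step) + 1:
floor((149 - 16) / 4) + 1 = floor(133/4) + 1 = 33 + 1 = 34


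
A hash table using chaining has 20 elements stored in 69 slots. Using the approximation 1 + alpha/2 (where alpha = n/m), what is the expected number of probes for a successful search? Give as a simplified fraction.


Load factor alpha = n/m = 20/69
Expected probes = 1 + alpha/2 = 1 + 20/(2*69)
= 1 + 20/138
= 138/138 + 20/138
= 158/138
Simplify: 79/69


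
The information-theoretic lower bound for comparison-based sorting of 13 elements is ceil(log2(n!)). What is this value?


A binary decision tree of height h has at most 2^h leaves and needs at least n! of them, so h >= ceil(log2(n!)).
Compute 13! as a running product:
  x2 = 2, x3 = 6, x4 = 24, x5 = 120
  x6 = 720, x7 = 5040, x8 = 40320, x9 = 362880
  x10 = 3628800, x11 = 39916800, x12 = 479001600, x13 = 6227020800
13! = 6227020800
Bracket between powers of 2:
  2^32 = 4294967296 < 6227020800 <= 8589934592 = 2^33
So ceil(log2(13!)) = 33


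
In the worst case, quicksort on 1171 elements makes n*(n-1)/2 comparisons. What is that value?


Sum of comparisons per partition:
1170 + 1169 + ... + 1 + 0
= 1171 * (1171 - 1) / 2
= 1171 * 1170 / 2
= 685035


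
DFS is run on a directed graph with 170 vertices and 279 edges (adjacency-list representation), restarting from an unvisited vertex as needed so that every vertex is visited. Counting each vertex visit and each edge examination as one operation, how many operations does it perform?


A full DFS traversal processes each vertex exactly once (push/pop on stack).
Each directed edge is examined once.
V = 170, E = 279
V + E = 449


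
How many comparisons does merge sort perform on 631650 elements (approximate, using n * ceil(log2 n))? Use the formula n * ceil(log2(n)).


Recursion depth: ceil(log2(631650)) = 20
Each recursion level merges n = 631650 elements
Total = 631650 * 20 = 12633000


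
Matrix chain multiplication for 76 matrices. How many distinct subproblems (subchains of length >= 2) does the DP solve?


Subproblems are indexed by (i, j) where i < j.
Number of such pairs = n*(n-1)/2
= 76 * 75 / 2
= 2850


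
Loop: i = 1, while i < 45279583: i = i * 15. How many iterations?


i multiplies by 15 each step:
i = 1 -> 15 -> 225 -> 3375 -> 50625 -> 759375 -> 11390625 -> 170859375 (stop)
Iterations = ceil(log_15(45279583)) = 7


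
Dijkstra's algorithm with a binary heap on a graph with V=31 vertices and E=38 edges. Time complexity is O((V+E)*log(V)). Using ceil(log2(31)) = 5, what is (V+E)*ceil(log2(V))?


Dijkstra with a binary heap: each vertex is extracted once, each edge may relax once.
Each heap operation costs O(log V).
V + E = 31 + 38 = 69
ceil(log2(31)) = 5 (since 2^4 = 16 < 31 <= 32 = 2^5)
Total heap work = (V+E) * ceil(log2(V)) = 69 * 5 = 345


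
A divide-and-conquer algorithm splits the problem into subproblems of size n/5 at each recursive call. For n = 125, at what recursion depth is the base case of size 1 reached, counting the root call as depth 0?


At each depth, the problem size is divided by 5:
  Depth 0: problem size = 125
  Depth 1: problem size = 25
  Depth 2: problem size = 5
  Depth 3: problem size = 1 (base case)
The base case is reached at depth log_5(125) = 3 (the tree has 4 levels counting depth 0, but the depth asked for is 3).
Recursion depth = 3


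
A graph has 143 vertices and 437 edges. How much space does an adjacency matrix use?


Adjacency matrix: V x V grid of entries
Space = V^2 = 143^2 = 143 * 143 = 20449


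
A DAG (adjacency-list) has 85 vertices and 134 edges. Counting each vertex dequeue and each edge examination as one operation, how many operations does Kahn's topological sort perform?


V = 85 (vertex processing)
E = 134 (edge processing)
V + E = 85 + 134 = 219


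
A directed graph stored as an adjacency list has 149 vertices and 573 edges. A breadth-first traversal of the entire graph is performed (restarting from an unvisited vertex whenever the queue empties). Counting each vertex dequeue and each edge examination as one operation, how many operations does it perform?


A full BFS traversal dequeues each vertex once and examines each edge once.
Vertex visits: 149
Edge visits: 573
V + E = 149 + 573 = 722


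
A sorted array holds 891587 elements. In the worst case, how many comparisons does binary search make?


Halving sequence: 891587 -> 445793 -> 222896 -> 111448 -> 55724 -> 27862 -> 13931 -> 6965 -> 3482 -> 1741 -> 870 -> 435 -> 217 -> 108 -> 54 -> 27 -> 13 -> 6 -> 3 -> 1
Number of halvings = 19
Max comparisons = 19 + 1 = 20


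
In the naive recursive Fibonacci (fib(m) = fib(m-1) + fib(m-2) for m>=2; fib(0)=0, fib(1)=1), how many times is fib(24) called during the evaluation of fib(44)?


Let N(m) = number of times fib(m) is called while evaluating fib(44).
N(44) = 1 (the initial call).
N(43) = 1 (only fib(44) calls it).
For 1 <= m <= 42: fib(m) is called by fib(m+1) and fib(m+2), so
  N(m) = N(m+1) + N(m+2).
fib(0) is called only by fib(2), so N(0) = N(2).
Walk down from m=44:
  N(44)=1, N(43)=1, N(42)=2, N(41)=3, N(40)=5, N(39)=8, N(38)=13, N(37)=21, N(36)=34, N(35)=55, N(34)=89, N(33)=144, N(32)=233, N(31)=377, N(30)=610, N(29)=987, N(28)=1597, N(27)=2584, N(26)=4181, N(25)=6765, N(24)=10946
N(24) = 10946


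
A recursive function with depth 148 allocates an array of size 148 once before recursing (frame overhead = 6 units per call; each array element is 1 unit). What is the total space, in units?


Array allocation: 148 units (allocated once)
Stack frames: 148 deep * 6 per frame = 888 units
Total = 148 + 888 = 1036


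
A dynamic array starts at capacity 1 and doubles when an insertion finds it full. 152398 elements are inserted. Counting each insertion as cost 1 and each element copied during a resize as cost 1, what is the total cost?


n = 152398
Insertion costs: 152398
Resizes copy 1, 2, 4, ... up to the largest power of 2 that is <= n-1 = 152397, i.e. 131072.
Copy costs = 1 + 2 + 4 + 8 + 16 + 32 + 64 + 128 + 256 + 512 + 1024 + 2048 + 4096 + 8192 + 16384 + 32768 + 65536 + 131072 = 262143
Total = 152398 + 262143 = 414541


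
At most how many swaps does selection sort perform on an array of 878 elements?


Each of the 877 passes places one element in its final position.
Pass 1: swap minimum into position 0
Pass 2: swap minimum of remaining into position 1
...
Pass 877: last two elements, one swap
Maximum swaps = 878 - 1 = 877


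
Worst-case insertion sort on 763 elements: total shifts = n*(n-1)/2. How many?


Sum of shifts = 1 + 2 + 3 + ... + 762
= 763 * 762 / 2
= 581406 / 2
= 290703


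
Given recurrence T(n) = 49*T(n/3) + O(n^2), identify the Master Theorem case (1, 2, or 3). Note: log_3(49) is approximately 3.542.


Master Theorem parameters: a=49, b=3, c=2
log_b(a) = 3.542
Compare b^c with a: 3^2 = 9 < 49, so c < log_b(a).
Comparing c=2 vs log_b(a)=3.542:
2 < 3.542 => Case 1
Result: T(n) = O(n^(log_3 49)) ~ O(n^3.542)
Master Theorem case = 1


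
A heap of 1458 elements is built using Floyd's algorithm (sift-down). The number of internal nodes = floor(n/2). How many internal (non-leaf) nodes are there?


Leaf nodes occupy roughly half the array.
Sift-down is called for each internal node, starting from the last one.
Internal nodes = floor(n/2) = floor(1458/2) = 729


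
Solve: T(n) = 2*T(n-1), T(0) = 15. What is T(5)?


Unrolling:
T(5) = 2*T(4) = 2^2*T(3) = ... = 2^5*T(0)
= 2^5 * 15
= 32 * 15 = 480


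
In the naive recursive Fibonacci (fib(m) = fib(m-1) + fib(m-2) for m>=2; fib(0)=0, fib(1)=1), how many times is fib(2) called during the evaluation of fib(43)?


Let N(m) = number of times fib(m) is called while evaluating fib(43).
N(43) = 1 (the initial call).
N(42) = 1 (only fib(43) calls it).
For 1 <= m <= 41: fib(m) is called by fib(m+1) and fib(m+2), so
  N(m) = N(m+1) + N(m+2).
fib(0) is called only by fib(2), so N(0) = N(2).
Walk down from m=43:
  N(43)=1, N(42)=1, N(41)=2, N(40)=3, N(39)=5, N(38)=8, N(37)=13, N(36)=21, N(35)=34, N(34)=55, N(33)=89, N(32)=144, N(31)=233, N(30)=377, N(29)=610, N(28)=987, N(27)=1597, N(26)=2584, N(25)=4181, N(24)=6765, N(23)=10946, N(22)=17711, N(21)=28657, N(20)=46368, N(19)=75025, N(18)=121393, N(17)=196418, N(16)=317811, N(15)=514229, N(14)=832040, N(13)=1346269, N(12)=2178309, N(11)=3524578, N(10)=5702887, N(9)=9227465, N(8)=14930352, N(7)=24157817, N(6)=39088169, N(5)=63245986, N(4)=102334155, N(3)=165580141, N(2)=267914296
N(2) = 267914296


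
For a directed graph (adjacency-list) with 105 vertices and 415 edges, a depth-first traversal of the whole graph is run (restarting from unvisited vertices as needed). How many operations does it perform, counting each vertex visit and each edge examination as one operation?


A full DFS traversal visits each vertex once and examines each edge once.
V = 105
E = 415
Sum = 105 + 415 = 520


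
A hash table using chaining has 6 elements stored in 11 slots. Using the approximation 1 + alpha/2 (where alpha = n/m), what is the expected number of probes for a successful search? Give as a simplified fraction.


Load factor alpha = n/m = 6/11
Expected probes = 1 + alpha/2 = 1 + 6/(2*11)
= 1 + 6/22
= 22/22 + 6/22
= 28/22
Simplify: 14/11


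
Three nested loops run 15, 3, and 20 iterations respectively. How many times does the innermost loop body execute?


Loop 1 (outermost): 15 iterations
Loop 2 (middle): 3 iterations per outer
Loop 3 (innermost): 20 iterations per middle
Total = 15 * 3 * 20 = 900


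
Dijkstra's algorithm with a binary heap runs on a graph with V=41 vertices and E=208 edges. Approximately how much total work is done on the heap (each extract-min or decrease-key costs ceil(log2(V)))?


Dijkstra with a binary heap: each vertex is extracted once, each edge may relax once.
Each heap operation costs O(log V).
V + E = 41 + 208 = 249
ceil(log2(41)) = 6 (since 2^5 = 32 < 41 <= 64 = 2^6)
Total heap work = (V+E) * ceil(log2(V)) = 249 * 6 = 1494


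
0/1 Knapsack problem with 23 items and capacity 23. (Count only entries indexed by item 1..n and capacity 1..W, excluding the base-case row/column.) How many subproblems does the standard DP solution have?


The DP table is indexed by (item, capacity).
Rows: 23 items
Columns: 23 capacity values (1 to W)
Total subproblems = 23 * 23 = 529


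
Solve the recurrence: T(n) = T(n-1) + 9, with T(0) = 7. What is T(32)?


Unrolling the recurrence:
T(32) = T(31) + 9
       = T(30) + 9 + 9
       = T(29) + 9*3
       ...
       = T(0) + 9*32
       = 7 + 288 = 295


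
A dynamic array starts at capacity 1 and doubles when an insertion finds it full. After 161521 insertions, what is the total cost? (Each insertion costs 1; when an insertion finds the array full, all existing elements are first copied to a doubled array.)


Insertion cost: 161521 (one per element)
Resizes occur just before inserting elements 2, 3, 5, 9, ...
Elements copied at each resize: 1 + 2 + 4 + 8 + 16 + 32 + 64 + 128 + 256 + 512 + 1024 + 2048 + 4096 + 8192 + 16384 + 32768 + 65536 + 131072
Sum of copies = 262143 (geometric series: 2^k - 1)
Total = 161521 + 262143 = 423664


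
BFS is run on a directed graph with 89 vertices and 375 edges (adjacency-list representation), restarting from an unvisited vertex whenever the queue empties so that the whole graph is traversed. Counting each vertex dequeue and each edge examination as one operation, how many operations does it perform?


A full BFS traversal dequeues each vertex exactly once and examines each directed edge exactly once.
V = 89 (vertex processing cost)
E = 375 (edge examination cost)
Total operations proportional to V + E = 89 + 375 = 464


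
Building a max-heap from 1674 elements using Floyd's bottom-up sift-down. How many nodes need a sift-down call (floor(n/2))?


In a heap of 1674 elements (0-indexed array):
  Last element index: 1673
  Parent of last element: floor((1673 - 1) / 2) = 836
  Internal nodes: indices 0 to 836
  Count = floor(1674/2) = 837


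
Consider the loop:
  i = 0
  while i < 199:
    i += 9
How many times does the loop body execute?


Starting at i = 0, each iteration adds 9.
Iterations until i >= 199:
  Iteration 1: i = 0 -> i = 9
  Iteration 2: i = 9 -> i = 18
  Iteration 3: i = 18 -> i = 27
  Iteration 4: i = 27 -> i = 36
  Iteration 5: i = 36 -> i = 45
  Iteration 6: i = 45 -> i = 54
  Iteration 7: i = 54 -> i = 63
  Iteration 8: i = 63 -> i = 72
  ... continuing ...
Total iterations = ceil(199/9) = 23


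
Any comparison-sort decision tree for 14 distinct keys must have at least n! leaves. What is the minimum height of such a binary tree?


A binary decision tree of height h has at most 2^h leaves and needs at least n! of them, so h >= ceil(log2(n!)).
Compute 14! as a running product:
  x2 = 2, x3 = 6, x4 = 24, x5 = 120
  x6 = 720, x7 = 5040, x8 = 40320, x9 = 362880
  x10 = 3628800, x11 = 39916800, x12 = 479001600, x13 = 6227020800
  x14 = 87178291200
14! = 87178291200
Bracket between powers of 2:
  2^36 = 68719476736 < 87178291200 <= 137438953472 = 2^37
So ceil(log2(14!)) = 37


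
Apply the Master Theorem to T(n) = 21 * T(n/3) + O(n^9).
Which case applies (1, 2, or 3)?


The Master Theorem: T(n) = a*T(n/b) + O(n^c)
  a = 21, b = 3, c = 9
log_b(a) = log_3(21) ~ 2.771
Compare b^c with a: 3^9 = 19683 > 21, so c > log_b(a).
Since c > log_b(a), Case 3 applies.
T(n) = O(n^9)
Master Theorem case = 3


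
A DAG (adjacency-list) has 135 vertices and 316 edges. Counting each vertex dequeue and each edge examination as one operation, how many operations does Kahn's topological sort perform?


V = 135 (vertex processing)
E = 316 (edge processing)
V + E = 135 + 316 = 451


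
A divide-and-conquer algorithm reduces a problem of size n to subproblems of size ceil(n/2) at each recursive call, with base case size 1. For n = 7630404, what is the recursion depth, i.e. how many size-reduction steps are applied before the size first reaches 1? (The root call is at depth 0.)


Each step divides the size by 2 (rounding up); after k steps the size is ceil(n/2^k), which equals 1 exactly when 2^k >= n.
So the depth is the smallest k with 2^k >= 7630404, i.e. ceil(log_2(7630404)).
2^22 = 4194304 < 7630404 <= 8388608 = 2^23
Recursion depth = 23


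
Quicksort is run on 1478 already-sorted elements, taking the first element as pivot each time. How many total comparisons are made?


Sum of comparisons per partition:
1477 + 1476 + ... + 1 + 0
= 1478 * (1478 - 1) / 2
= 1478 * 1477 / 2
= 1091503


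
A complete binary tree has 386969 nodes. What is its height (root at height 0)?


In a complete binary tree, level k holds nodes 2^k .. 2^(k+1)-1 (1-indexed).
Height = floor(log2(n)) = floor(log2(386969)) = 18
Check: 2^18 = 262144 <= 386969 < 524288 = 2^19


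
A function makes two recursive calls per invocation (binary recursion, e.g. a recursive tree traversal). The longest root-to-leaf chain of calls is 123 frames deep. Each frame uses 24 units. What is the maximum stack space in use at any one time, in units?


Binary recursion: the two calls run one after the other, so only one root-to-leaf chain of frames is on the stack at a time.
Maximum depth (longest chain) = 123 frames
Each frame = 24 units
Max stack space = 123 * 24 = 2952


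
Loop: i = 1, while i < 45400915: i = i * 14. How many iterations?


i multiplies by 14 each step:
i = 1 -> 14 -> 196 -> 2744 -> 38416 -> 537824 -> 7529536 -> 105413504 (stop)
Iterations = ceil(log_14(45400915)) = 7


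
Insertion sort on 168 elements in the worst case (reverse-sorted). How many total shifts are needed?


In the worst case (reverse-sorted), each element shifts past all previous:
  Element 1: 1 shifts
  Element 2: 2 shifts
  Element 3: 3 shifts
  Element 4: 4 shifts
  Element 5: 5 shifts
  ...
  Element 167: 167 shifts
Total = 1 + 2 + ... + 167
= 168*(168-1)/2 = 14028


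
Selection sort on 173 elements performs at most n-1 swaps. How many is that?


Each of the 172 passes places one element in its final position.
Pass 1: swap minimum into position 0
Pass 2: swap minimum of remaining into position 1
...
Pass 172: last two elements, one swap
Maximum swaps = 173 - 1 = 172


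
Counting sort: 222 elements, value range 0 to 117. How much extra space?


n = 222 (output array)
k = 118 (count array for 118 distinct values)
Extra space = 222 + 118 = 340


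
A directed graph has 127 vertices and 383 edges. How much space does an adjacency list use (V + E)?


Adjacency list: one list head per vertex + one entry per edge
Vertex heads: 127
Edge entries: 383
Total = 127 + 383 = 510


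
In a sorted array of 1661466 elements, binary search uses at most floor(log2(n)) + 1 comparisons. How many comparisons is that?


Halving sequence: 1661466 -> 830733 -> 415366 -> 207683 -> 103841 -> 51920 -> 25960 -> 12980 -> 6490 -> 3245 -> 1622 -> 811 -> 405 -> 202 -> 101 -> 50 -> 25 -> 12 -> 6 -> 3 -> 1
Number of halvings = 20
Max comparisons = 20 + 1 = 21


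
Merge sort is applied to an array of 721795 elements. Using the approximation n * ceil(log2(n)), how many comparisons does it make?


Merge sort divides the array into halves recursively.
Number of levels = ceil(log2(721795)) = 20
At each level, approximately n = 721795 comparisons are needed for merging.
Total comparisons ~ n * ceil(log2(n)) = 721795 * 20 = 14435900


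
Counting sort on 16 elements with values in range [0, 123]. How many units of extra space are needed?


Output array size: 16 (to store sorted result)
Count array size: 124 (one slot per possible value, range 0 to 123)
Total extra space = 16 + 124 = 140


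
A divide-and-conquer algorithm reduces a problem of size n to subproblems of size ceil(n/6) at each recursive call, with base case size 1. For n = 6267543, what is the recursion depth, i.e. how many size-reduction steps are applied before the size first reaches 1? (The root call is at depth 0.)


Each step divides the size by 6 (rounding up); after k steps the size is ceil(n/6^k), which equals 1 exactly when 6^k >= n.
So the depth is the smallest k with 6^k >= 6267543, i.e. ceil(log_6(6267543)).
6^8 = 1679616 < 6267543 <= 10077696 = 6^9
Recursion depth = 9


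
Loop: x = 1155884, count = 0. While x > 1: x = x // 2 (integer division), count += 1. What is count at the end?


The variable x halves each step:
x = 1155884 -> 577942 -> 288971 -> 144485 -> 72242 -> 36121 -> 18060 -> 9030 -> 4515 -> 2257 -> 1128 -> 564 -> 282 -> 141 -> 70 -> 35 -> 17 -> 8 -> 4 -> 2 -> 1
Number of halvings = floor(log2(1155884)) = 20


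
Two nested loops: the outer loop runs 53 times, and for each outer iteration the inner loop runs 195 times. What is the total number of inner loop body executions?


Outer loop: 53 iterations
Inner loop: 195 iterations per outer iteration
Total = 53 * 195 = 10335


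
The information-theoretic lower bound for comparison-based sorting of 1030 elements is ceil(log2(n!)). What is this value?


A binary decision tree of height h has at most 2^h leaves and needs at least n! of them, so h >= ceil(log2(n!)).
1030! is far too large to multiply out, so use Stirling's series:
  ln(n!) ~ n ln n - n + (1/2) ln(2 pi n) + 1/(12n)  (error below 1/(360 n^3), negligible here)
  ln(1030) = 6.9373141
  n ln n = 1030 * 6.9373141 = 7145.4335
  (1/2) ln(2 pi * 1030) = (1/2) ln(6471.6809) = 4.3876
  1/(12*1030) = 0.0001
  ln(1030!) ~ 7145.4335 - 1030 + 4.3876 + 0.0001 = 6119.8212
Convert to base 2: log2(1030!) = 6119.8212 / ln 2 = 6119.8212 / 0.69314718 = 8829.0357
ceil(8829.0357) = 8830


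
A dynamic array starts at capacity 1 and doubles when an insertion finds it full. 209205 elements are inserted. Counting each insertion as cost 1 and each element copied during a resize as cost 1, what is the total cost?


n = 209205
Insertion costs: 209205
Resizes copy 1, 2, 4, ... up to the largest power of 2 that is <= n-1 = 209204, i.e. 131072.
Copy costs = 1 + 2 + 4 + 8 + 16 + 32 + 64 + 128 + 256 + 512 + 1024 + 2048 + 4096 + 8192 + 16384 + 32768 + 65536 + 131072 = 262143
Total = 209205 + 262143 = 471348


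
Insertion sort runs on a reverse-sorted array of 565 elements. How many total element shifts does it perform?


Sum of shifts = 1 + 2 + 3 + ... + 564
= 565 * 564 / 2
= 318660 / 2
= 159330


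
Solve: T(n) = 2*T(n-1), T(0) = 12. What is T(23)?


Unrolling:
T(23) = 2*T(22) = 2^2*T(21) = ... = 2^23*T(0)
= 2^23 * 12
= 8388608 * 12 = 100663296


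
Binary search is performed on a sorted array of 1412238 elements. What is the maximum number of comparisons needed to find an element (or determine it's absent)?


Binary search halves the search space each comparison:
  Step 1: search space = 1412238 -> 706119
  Step 2: search space = 706119 -> 353059
  Step 3: search space = 353059 -> 176529
  Step 4: search space = 176529 -> 88264
  Step 5: search space = 88264 -> 44132
  Step 6: search space = 44132 -> 22066
  Step 7: search space = 22066 -> 11033
  Step 8: search space = 11033 -> 5516
  Step 9: search space = 5516 -> 2758
  Step 10: search space = 2758 -> 1379
  Step 11: search space = 1379 -> 689
  Step 12: search space = 689 -> 344
  Step 13: search space = 344 -> 172
  Step 14: search space = 172 -> 86
  Step 15: search space = 86 -> 43
  Step 16: search space = 43 -> 21
  Step 17: search space = 21 -> 10
  Step 18: search space = 10 -> 5
  Step 19: search space = 5 -> 2
  Step 20: search space = 2 -> 1
  Step 21: search space = 1 (final check)
Maximum comparisons = floor(log2(1412238)) + 1 = 20 + 1 = 21


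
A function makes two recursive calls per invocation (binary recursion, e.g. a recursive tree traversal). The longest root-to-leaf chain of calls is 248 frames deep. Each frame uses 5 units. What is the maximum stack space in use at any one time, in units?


Binary recursion: the two calls run one after the other, so only one root-to-leaf chain of frames is on the stack at a time.
Maximum depth (longest chain) = 248 frames
Each frame = 5 units
Max stack space = 248 * 5 = 1240


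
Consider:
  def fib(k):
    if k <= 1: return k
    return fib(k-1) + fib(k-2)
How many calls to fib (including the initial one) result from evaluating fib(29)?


Let C(m) = total calls to evaluate fib(m). Then C(0)=C(1)=1, and
C(m) = 1 + C(m-1) + C(m-2) for m >= 2.
Build the table (each entry = 1 + previous two):
  C(0) = 1
  C(1) = 1
  C(2) = 1 + 1 + 1 = 3
  C(3) = 1 + 3 + 1 = 5
  C(4) = 1 + 5 + 3 = 9
  C(5) = 1 + 9 + 5 = 15
  C(6) = 1 + 15 + 9 = 25
  C(7) = 1 + 25 + 15 = 41
  C(8) = 1 + 41 + 25 = 67
  C(9) = 1 + 67 + 41 = 109
  C(10) = 1 + 109 + 67 = 177
  C(11) = 1 + 177 + 109 = 287
  C(12) = 1 + 287 + 177 = 465
  C(13) = 1 + 465 + 287 = 753
  C(14) = 1 + 753 + 465 = 1219
  C(15) = 1 + 1219 + 753 = 1973
  C(16) = 1 + 1973 + 1219 = 3193
  C(17) = 1 + 3193 + 1973 = 5167
  C(18) = 1 + 5167 + 3193 = 8361
  C(19) = 1 + 8361 + 5167 = 13529
  C(20) = 1 + 13529 + 8361 = 21891
  C(21) = 1 + 21891 + 13529 = 35421
  C(22) = 1 + 35421 + 21891 = 57313
  C(23) = 1 + 57313 + 35421 = 92735
  C(24) = 1 + 92735 + 57313 = 150049
  C(25) = 1 + 150049 + 92735 = 242785
  C(26) = 1 + 242785 + 150049 = 392835
  C(27) = 1 + 392835 + 242785 = 635621
  C(28) = 1 + 635621 + 392835 = 1028457
  C(29) = 1 + 1028457 + 635621 = 1664079
Total calls for fib(29) = 1664079


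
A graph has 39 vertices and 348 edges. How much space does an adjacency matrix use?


Adjacency matrix: V x V grid of entries
Space = V^2 = 39^2 = 39 * 39 = 1521
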